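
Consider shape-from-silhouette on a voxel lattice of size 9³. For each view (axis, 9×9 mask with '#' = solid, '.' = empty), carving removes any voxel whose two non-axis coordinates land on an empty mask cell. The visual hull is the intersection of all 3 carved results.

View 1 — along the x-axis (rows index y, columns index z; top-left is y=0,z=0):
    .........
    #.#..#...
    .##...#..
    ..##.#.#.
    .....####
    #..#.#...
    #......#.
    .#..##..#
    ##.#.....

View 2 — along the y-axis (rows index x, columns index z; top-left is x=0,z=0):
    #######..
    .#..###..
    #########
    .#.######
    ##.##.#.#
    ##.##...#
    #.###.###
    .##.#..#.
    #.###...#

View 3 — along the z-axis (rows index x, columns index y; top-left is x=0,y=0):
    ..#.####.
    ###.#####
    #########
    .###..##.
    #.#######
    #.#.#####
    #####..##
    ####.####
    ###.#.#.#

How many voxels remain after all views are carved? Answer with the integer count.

start: 9×9×9 = 729 voxels
  1. axis=0 (YZ plane), |mask|=26  ⇒  voxels=234
  2. axis=1 (XZ plane), |mask|=54  ⇒  voxels=146
  3. axis=2 (XY plane), |mask|=63  ⇒  voxels=114

voxel count = 114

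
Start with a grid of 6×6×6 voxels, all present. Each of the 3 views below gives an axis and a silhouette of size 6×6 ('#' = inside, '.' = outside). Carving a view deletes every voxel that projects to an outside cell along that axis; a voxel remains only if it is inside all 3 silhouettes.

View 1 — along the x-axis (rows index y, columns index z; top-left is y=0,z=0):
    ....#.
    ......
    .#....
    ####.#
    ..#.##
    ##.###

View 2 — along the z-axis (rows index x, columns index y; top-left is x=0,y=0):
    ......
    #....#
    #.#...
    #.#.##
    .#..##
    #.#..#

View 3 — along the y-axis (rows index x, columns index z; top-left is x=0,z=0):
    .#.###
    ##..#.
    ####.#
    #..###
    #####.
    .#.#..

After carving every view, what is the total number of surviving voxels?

before carving: 216 voxels (6×6×6)
[1] x-view keeps 15 columns → grid now 90
[2] z-view keeps 14 columns → grid now 33
[3] y-view keeps 23 columns → grid now 21

remaining voxels: 21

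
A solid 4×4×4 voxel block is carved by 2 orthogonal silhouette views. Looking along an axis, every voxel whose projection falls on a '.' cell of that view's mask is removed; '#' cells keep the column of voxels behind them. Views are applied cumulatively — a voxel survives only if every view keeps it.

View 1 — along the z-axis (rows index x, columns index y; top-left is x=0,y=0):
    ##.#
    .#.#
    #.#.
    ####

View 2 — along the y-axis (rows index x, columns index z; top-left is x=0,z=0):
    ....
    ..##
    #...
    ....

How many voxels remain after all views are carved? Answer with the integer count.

|visual hull| = 6

before carving: 64 voxels (4×4×4)
[1] z-view keeps 11 columns → grid now 44
[2] y-view keeps 3 columns → grid now 6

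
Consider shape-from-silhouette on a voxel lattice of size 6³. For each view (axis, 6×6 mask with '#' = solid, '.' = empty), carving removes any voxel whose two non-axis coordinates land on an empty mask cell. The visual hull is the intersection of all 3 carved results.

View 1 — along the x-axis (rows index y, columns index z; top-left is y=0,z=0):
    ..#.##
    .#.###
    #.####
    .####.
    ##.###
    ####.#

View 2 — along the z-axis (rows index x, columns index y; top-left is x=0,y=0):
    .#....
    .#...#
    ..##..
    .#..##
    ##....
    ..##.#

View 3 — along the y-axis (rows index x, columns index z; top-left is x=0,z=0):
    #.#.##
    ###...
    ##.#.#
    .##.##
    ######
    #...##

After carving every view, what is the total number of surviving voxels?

before carving: 216 voxels (6×6×6)
[1] x-view keeps 26 columns → grid now 156
[2] z-view keeps 13 columns → grid now 57
[3] y-view keeps 24 columns → grid now 33

remaining voxels: 33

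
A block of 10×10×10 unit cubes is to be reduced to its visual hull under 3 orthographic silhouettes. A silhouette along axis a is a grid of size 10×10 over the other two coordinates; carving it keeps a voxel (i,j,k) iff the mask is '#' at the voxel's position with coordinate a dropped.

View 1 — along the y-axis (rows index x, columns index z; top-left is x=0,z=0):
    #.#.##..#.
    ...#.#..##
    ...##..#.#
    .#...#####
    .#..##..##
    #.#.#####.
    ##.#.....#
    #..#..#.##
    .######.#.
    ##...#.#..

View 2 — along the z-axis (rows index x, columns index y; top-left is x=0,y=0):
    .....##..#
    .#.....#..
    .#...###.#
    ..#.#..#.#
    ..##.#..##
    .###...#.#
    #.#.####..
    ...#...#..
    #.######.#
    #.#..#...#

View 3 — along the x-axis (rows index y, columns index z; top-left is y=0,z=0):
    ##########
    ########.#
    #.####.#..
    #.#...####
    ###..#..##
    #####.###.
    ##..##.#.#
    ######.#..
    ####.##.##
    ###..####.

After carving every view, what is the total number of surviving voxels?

voxel count = 160

initial block: 10^3 = 1000
carve view 1 (along y, XZ-mask fill 51/100): 510 voxels remain
carve view 2 (along z, XY-mask fill 44/100): 233 voxels remain
carve view 3 (along x, YZ-mask fill 73/100): 160 voxels remain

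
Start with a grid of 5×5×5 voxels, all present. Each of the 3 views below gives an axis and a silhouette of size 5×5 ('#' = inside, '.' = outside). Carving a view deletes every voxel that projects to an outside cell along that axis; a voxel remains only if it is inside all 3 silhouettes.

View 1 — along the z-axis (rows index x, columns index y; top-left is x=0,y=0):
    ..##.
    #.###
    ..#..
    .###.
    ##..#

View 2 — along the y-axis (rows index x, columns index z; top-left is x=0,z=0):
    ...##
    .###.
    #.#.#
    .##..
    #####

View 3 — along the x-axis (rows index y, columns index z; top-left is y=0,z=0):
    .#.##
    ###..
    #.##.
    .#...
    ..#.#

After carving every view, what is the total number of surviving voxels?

21 voxels

before carving: 125 voxels (5×5×5)
  1. axis=2 (XY plane), |mask|=13  ⇒  voxels=65
  2. axis=1 (XZ plane), |mask|=15  ⇒  voxels=40
  3. axis=0 (YZ plane), |mask|=12  ⇒  voxels=21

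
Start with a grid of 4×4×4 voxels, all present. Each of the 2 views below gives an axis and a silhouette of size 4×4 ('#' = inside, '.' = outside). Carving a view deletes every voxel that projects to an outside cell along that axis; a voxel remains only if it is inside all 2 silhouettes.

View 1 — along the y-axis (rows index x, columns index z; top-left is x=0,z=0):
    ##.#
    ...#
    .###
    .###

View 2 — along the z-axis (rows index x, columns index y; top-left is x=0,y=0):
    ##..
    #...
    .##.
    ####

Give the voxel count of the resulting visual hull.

before carving: 64 voxels (4×4×4)
after view 1 [y-axis, 10 of 16 cells solid] → remaining = 40
after view 2 [z-axis, 9 of 16 cells solid] → remaining = 25

voxel count = 25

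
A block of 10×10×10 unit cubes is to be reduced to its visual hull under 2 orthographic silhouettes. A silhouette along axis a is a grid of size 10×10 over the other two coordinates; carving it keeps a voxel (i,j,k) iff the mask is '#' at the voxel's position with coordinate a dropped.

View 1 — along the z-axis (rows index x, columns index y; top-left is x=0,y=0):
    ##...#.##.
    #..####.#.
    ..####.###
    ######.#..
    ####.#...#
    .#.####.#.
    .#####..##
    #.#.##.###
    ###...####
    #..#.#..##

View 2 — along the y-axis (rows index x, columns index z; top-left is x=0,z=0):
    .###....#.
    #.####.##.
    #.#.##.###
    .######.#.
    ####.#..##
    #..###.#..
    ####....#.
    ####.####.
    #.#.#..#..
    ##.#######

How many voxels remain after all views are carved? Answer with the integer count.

before carving: 1000 voxels (10×10×10)
step 1: project along z, AND mask (63/100) → |grid| = 630
step 2: project along y, AND mask (63/100) → |grid| = 396

remaining voxels: 396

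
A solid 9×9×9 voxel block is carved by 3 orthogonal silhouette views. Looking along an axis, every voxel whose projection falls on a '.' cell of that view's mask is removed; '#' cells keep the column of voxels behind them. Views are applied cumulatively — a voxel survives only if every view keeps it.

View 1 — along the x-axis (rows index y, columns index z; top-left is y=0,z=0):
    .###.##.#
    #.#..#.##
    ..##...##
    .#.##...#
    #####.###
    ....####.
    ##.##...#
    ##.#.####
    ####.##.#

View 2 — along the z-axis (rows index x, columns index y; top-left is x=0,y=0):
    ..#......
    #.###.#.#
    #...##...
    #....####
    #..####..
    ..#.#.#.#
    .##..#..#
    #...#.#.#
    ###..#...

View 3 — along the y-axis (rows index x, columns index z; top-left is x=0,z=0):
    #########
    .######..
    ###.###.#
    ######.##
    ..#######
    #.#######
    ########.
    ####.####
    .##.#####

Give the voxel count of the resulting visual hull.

initial block: 9^3 = 729
after view 1 [x-axis, 50 of 81 cells solid] → remaining = 450
after view 2 [z-axis, 36 of 81 cells solid] → remaining = 201
after view 3 [y-axis, 68 of 81 cells solid] → remaining = 165

165 voxels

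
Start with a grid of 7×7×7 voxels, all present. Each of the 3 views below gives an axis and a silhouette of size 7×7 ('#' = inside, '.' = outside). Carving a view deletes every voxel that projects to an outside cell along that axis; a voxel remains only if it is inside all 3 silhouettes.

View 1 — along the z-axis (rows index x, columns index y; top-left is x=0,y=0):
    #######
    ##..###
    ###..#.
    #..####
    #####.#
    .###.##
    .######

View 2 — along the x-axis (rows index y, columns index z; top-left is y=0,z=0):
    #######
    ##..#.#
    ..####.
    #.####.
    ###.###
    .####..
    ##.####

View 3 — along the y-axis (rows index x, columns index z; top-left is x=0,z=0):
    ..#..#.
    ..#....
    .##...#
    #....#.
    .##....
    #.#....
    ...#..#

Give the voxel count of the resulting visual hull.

full grid |V| = 343
  1. axis=2 (XY plane), |mask|=38  ⇒  voxels=266
  2. axis=0 (YZ plane), |mask|=36  ⇒  voxels=194
  3. axis=1 (XZ plane), |mask|=14  ⇒  voxels=50

50 voxels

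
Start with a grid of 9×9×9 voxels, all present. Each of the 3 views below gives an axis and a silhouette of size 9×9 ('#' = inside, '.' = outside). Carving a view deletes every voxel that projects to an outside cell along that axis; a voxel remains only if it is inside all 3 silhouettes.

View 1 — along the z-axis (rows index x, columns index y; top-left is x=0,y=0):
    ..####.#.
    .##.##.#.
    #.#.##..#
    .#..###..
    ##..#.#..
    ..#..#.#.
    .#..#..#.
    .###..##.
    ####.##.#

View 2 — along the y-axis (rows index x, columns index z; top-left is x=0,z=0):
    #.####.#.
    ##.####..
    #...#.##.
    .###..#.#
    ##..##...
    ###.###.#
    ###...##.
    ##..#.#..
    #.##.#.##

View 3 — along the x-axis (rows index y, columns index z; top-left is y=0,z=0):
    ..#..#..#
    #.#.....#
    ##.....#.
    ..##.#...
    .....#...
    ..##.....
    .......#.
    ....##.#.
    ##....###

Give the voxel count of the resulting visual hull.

voxel count = 59

full grid |V| = 729
after view 1 [z-axis, 41 of 81 cells solid] → remaining = 369
after view 2 [y-axis, 47 of 81 cells solid] → remaining = 214
after view 3 [x-axis, 24 of 81 cells solid] → remaining = 59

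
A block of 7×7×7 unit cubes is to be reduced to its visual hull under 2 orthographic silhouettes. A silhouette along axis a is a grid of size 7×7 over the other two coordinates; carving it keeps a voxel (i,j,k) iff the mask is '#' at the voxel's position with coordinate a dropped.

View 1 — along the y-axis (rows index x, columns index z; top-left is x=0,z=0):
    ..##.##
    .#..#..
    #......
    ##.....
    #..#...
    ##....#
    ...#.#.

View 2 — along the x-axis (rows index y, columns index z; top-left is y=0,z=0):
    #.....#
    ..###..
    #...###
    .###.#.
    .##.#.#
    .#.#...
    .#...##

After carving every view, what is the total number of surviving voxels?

full grid |V| = 343
  1. axis=1 (XZ plane), |mask|=16  ⇒  voxels=112
  2. axis=0 (YZ plane), |mask|=22  ⇒  voxels=49

49 voxels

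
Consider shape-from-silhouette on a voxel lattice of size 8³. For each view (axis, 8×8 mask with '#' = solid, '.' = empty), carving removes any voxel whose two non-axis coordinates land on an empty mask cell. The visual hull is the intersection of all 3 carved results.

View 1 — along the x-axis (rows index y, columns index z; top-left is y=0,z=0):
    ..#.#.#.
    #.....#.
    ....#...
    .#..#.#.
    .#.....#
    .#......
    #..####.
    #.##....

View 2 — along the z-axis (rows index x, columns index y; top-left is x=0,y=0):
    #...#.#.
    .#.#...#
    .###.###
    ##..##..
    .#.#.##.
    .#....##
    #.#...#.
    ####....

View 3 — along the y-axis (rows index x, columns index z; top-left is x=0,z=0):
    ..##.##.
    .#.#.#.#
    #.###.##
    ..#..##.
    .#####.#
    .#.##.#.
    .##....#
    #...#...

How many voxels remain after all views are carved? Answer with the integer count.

start: 8×8×8 = 512 voxels
V1 x: intersect with YZ mask (20 set) -- 160 left
V2 z: intersect with XY mask (30 set) -- 80 left
V3 y: intersect with XZ mask (32 set) -- 38 left

voxel count = 38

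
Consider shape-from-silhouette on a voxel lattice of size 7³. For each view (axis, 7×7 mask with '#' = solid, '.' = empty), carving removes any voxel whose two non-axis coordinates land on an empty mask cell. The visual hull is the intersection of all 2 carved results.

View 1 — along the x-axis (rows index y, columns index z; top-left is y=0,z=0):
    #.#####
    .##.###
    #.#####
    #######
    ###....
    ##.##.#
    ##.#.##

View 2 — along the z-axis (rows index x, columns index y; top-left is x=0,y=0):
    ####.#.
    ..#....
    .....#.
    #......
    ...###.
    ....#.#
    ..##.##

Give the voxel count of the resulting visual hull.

voxel count = 92

initial block: 7^3 = 343
V1 x: intersect with YZ mask (37 set) -- 259 left
V2 z: intersect with XY mask (17 set) -- 92 left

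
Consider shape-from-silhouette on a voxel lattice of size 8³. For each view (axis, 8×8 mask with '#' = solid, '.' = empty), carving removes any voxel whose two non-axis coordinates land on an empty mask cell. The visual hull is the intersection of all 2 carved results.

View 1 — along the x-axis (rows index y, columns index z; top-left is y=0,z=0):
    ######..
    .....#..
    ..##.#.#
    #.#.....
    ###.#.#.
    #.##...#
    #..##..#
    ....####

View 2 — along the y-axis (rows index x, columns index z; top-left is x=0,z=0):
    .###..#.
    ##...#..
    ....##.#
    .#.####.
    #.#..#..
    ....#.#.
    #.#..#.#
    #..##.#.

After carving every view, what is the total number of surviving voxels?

start: 8×8×8 = 512 voxels
step 1: project along x, AND mask (30/64) → |grid| = 240
step 2: project along y, AND mask (28/64) → |grid| = 105

105 voxels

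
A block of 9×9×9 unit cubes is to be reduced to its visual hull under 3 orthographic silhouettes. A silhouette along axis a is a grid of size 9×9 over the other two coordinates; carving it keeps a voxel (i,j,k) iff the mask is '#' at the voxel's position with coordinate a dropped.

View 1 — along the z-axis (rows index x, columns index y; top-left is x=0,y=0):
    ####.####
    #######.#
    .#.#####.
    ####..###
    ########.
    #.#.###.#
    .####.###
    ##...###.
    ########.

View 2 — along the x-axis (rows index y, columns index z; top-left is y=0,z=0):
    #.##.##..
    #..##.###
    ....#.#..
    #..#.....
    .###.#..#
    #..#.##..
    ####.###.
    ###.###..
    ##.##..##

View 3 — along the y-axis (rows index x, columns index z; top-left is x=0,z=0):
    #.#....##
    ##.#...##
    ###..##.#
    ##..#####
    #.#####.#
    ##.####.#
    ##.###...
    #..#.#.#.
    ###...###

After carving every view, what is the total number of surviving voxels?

initial block: 9^3 = 729
carve view 1 (along z, XY-mask fill 63/81): 567 voxels remain
carve view 2 (along x, YZ-mask fill 43/81): 304 voxels remain
carve view 3 (along y, XZ-mask fill 51/81): 199 voxels remain

|visual hull| = 199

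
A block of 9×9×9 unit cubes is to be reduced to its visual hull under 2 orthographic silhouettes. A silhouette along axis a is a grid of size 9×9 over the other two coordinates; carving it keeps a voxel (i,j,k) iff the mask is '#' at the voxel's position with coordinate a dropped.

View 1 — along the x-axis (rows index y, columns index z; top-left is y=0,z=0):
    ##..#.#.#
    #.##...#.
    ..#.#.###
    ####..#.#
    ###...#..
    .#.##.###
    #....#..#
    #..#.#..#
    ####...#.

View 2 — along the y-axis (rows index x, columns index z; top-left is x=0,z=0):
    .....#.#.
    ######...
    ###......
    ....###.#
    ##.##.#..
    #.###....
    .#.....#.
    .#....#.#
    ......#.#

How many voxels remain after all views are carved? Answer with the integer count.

|visual hull| = 147

initial block: 9^3 = 729
  1. axis=0 (YZ plane), |mask|=42  ⇒  voxels=378
  2. axis=1 (XZ plane), |mask|=31  ⇒  voxels=147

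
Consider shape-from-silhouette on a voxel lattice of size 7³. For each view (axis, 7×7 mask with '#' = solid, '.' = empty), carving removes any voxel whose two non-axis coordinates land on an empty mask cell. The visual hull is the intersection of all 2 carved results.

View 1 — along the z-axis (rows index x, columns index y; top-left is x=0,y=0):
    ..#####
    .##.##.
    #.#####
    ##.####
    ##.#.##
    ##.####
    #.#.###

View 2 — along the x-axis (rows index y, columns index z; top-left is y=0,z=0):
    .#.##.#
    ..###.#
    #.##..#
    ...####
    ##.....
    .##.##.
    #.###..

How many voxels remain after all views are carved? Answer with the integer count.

voxel count = 136

before carving: 343 voxels (7×7×7)
after view 1 [z-axis, 37 of 49 cells solid] → remaining = 259
after view 2 [x-axis, 26 of 49 cells solid] → remaining = 136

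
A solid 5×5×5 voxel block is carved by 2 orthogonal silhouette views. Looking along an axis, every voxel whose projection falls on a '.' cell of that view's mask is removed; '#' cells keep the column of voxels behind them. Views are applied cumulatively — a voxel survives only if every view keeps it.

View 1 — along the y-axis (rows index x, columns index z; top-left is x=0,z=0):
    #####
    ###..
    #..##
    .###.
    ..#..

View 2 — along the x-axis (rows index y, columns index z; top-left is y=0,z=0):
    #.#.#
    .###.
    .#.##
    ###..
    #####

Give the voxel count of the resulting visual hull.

remaining voxels: 52

start: 5×5×5 = 125 voxels
step 1: project along y, AND mask (15/25) → |grid| = 75
step 2: project along x, AND mask (17/25) → |grid| = 52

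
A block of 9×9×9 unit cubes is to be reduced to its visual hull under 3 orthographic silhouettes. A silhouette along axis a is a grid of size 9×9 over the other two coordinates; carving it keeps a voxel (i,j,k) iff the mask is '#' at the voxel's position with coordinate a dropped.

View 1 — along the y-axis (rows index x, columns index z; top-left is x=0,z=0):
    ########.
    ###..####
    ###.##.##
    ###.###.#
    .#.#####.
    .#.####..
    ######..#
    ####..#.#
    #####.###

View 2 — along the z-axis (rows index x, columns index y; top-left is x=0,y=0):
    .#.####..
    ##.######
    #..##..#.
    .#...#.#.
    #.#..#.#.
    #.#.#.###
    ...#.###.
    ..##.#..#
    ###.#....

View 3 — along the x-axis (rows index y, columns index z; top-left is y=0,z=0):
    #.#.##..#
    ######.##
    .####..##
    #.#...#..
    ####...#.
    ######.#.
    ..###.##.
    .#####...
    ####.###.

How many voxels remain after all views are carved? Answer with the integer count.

remaining voxels: 178

before carving: 729 voxels (9×9×9)
after view 1 [y-axis, 61 of 81 cells solid] → remaining = 549
after view 2 [z-axis, 42 of 81 cells solid] → remaining = 283
after view 3 [x-axis, 51 of 81 cells solid] → remaining = 178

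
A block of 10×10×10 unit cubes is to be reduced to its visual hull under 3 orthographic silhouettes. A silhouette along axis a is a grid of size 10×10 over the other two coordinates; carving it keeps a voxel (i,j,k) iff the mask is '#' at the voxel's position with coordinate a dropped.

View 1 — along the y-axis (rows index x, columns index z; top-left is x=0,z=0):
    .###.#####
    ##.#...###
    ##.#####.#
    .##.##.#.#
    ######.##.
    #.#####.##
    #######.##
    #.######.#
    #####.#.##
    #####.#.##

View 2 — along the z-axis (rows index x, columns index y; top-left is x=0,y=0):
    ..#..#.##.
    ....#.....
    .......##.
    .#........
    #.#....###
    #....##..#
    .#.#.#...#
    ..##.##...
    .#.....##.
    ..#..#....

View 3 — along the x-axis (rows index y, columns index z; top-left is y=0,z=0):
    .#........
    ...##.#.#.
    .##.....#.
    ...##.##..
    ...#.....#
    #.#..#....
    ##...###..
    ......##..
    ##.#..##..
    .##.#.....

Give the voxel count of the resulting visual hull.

start: 10×10×10 = 1000 voxels
  1. axis=1 (XZ plane), |mask|=77  ⇒  voxels=770
  2. axis=2 (XY plane), |mask|=30  ⇒  voxels=240
  3. axis=0 (YZ plane), |mask|=32  ⇒  voxels=80

remaining voxels: 80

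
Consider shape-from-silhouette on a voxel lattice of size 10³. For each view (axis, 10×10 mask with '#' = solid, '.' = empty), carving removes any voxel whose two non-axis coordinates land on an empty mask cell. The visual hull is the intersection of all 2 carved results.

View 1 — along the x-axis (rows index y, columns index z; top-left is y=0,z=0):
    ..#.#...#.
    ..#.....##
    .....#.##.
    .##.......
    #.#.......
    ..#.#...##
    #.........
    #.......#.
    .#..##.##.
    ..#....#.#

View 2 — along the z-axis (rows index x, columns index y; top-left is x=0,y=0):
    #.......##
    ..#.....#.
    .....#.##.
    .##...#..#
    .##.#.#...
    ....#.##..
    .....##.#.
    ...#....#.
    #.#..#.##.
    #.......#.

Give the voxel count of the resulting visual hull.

96 voxels

full grid |V| = 1000
[1] x-view keeps 28 columns → grid now 280
[2] z-view keeps 31 columns → grid now 96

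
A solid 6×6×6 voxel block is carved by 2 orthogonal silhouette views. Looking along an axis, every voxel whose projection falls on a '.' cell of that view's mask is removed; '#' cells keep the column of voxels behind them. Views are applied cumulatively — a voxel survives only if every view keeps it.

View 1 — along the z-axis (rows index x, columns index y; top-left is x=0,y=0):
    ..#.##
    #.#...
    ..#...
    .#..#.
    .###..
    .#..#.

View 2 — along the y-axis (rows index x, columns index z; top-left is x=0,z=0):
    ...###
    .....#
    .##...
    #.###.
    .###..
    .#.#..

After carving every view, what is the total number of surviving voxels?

|visual hull| = 34

before carving: 216 voxels (6×6×6)
  1. axis=2 (XY plane), |mask|=13  ⇒  voxels=78
  2. axis=1 (XZ plane), |mask|=15  ⇒  voxels=34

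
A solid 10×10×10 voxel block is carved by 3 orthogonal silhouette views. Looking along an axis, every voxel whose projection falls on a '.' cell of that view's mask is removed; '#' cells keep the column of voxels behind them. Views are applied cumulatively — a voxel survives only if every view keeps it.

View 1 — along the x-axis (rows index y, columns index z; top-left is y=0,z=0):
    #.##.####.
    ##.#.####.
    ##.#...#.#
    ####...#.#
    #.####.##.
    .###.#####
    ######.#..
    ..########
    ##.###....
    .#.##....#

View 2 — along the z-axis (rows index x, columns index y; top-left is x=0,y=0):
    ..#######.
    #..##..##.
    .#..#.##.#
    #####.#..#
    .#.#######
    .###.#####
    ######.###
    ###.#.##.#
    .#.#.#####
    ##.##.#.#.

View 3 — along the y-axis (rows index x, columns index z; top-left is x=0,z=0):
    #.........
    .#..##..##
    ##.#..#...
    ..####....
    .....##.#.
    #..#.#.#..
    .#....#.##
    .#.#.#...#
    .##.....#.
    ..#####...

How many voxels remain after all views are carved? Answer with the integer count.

full grid |V| = 1000
[1] x-view keeps 64 columns → grid now 640
[2] z-view keeps 69 columns → grid now 443
[3] y-view keeps 37 columns → grid now 159

|visual hull| = 159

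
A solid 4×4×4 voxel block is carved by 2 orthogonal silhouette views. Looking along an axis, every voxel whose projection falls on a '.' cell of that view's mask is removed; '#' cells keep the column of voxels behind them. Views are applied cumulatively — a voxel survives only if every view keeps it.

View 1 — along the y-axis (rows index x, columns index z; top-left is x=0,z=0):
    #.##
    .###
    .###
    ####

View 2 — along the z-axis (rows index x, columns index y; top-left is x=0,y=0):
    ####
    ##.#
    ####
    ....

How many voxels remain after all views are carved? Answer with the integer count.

voxel count = 33

initial block: 4^3 = 64
  1. axis=1 (XZ plane), |mask|=13  ⇒  voxels=52
  2. axis=2 (XY plane), |mask|=11  ⇒  voxels=33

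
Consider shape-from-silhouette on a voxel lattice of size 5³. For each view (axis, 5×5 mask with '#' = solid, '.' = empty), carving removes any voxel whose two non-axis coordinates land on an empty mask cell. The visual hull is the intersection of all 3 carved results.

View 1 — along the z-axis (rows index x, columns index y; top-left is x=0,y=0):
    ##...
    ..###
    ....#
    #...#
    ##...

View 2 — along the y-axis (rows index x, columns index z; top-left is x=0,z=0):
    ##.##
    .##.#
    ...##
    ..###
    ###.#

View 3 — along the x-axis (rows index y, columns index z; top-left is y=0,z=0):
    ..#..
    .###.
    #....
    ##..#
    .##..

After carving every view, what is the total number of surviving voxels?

|visual hull| = 11

start: 5×5×5 = 125 voxels
V1 z: intersect with XY mask (10 set) -- 50 left
V2 y: intersect with XZ mask (16 set) -- 33 left
V3 x: intersect with YZ mask (10 set) -- 11 left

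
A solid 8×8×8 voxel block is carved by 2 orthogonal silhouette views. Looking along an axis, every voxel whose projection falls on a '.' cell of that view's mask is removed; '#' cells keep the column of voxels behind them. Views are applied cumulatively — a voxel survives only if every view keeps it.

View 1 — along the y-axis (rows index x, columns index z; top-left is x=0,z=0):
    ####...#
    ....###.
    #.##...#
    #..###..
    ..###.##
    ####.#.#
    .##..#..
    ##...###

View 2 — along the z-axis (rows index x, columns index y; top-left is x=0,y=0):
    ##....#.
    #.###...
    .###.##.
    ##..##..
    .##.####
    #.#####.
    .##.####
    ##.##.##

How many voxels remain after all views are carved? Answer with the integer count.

before carving: 512 voxels (8×8×8)
after view 1 [y-axis, 35 of 64 cells solid] → remaining = 280
after view 2 [z-axis, 40 of 64 cells solid] → remaining = 177

voxel count = 177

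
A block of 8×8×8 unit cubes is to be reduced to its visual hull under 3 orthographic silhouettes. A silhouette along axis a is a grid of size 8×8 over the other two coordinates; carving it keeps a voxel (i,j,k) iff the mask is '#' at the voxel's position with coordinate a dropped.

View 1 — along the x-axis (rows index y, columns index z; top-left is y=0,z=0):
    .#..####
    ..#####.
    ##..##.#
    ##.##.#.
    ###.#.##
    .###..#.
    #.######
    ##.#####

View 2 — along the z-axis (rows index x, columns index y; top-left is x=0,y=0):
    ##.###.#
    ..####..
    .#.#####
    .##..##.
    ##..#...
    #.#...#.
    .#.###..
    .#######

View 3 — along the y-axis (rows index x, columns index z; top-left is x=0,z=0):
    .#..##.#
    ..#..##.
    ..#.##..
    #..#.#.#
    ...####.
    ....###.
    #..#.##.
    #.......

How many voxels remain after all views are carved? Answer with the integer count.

full grid |V| = 512
step 1: project along x, AND mask (44/64) → |grid| = 352
step 2: project along z, AND mask (37/64) → |grid| = 199
step 3: project along y, AND mask (26/64) → |grid| = 76

76 voxels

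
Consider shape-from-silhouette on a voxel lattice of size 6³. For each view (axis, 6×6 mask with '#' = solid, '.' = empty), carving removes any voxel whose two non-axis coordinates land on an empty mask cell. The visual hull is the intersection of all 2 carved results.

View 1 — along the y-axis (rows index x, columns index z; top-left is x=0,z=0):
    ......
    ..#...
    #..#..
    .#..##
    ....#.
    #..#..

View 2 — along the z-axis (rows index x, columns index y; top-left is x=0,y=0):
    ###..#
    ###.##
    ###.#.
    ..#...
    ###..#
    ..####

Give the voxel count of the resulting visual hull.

remaining voxels: 28

start: 6×6×6 = 216 voxels
carve view 1 (along y, XZ-mask fill 9/36): 54 voxels remain
carve view 2 (along z, XY-mask fill 22/36): 28 voxels remain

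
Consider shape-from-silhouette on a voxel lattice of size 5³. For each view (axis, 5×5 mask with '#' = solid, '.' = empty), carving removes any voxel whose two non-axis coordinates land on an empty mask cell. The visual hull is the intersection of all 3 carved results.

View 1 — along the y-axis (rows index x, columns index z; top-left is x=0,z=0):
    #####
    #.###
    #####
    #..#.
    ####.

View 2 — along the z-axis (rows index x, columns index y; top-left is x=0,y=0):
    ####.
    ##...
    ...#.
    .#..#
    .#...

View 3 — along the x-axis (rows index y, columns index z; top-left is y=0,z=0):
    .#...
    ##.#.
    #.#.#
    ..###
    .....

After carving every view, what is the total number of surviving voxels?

full grid |V| = 125
step 1: project along y, AND mask (20/25) → |grid| = 100
step 2: project along z, AND mask (10/25) → |grid| = 41
step 3: project along x, AND mask (10/25) → |grid| = 20

voxel count = 20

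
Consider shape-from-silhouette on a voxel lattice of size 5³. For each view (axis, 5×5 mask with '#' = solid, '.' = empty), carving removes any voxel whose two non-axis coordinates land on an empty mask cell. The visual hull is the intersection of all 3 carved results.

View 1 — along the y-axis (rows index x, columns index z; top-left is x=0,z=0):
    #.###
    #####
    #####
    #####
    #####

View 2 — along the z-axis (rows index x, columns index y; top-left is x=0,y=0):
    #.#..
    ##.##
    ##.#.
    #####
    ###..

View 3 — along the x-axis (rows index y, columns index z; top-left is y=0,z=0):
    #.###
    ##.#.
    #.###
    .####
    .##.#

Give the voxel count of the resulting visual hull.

full grid |V| = 125
  1. axis=1 (XZ plane), |mask|=24  ⇒  voxels=120
  2. axis=2 (XY plane), |mask|=17  ⇒  voxels=83
  3. axis=0 (YZ plane), |mask|=18  ⇒  voxels=62

voxel count = 62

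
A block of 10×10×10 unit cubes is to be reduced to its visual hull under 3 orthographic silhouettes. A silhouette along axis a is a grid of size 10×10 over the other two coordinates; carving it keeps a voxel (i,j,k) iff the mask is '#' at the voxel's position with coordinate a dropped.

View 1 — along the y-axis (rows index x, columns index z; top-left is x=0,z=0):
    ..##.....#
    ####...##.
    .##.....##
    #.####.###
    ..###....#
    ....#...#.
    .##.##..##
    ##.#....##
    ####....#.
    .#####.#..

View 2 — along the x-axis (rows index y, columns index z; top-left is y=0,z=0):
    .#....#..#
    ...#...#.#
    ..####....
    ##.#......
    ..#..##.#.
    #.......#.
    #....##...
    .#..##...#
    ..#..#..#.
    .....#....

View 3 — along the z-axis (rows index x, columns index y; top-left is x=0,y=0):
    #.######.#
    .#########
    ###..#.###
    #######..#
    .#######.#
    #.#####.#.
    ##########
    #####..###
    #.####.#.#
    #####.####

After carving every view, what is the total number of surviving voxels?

before carving: 1000 voxels (10×10×10)
after view 1 [y-axis, 49 of 100 cells solid] → remaining = 490
after view 2 [x-axis, 30 of 100 cells solid] → remaining = 145
after view 3 [z-axis, 81 of 100 cells solid] → remaining = 122

|visual hull| = 122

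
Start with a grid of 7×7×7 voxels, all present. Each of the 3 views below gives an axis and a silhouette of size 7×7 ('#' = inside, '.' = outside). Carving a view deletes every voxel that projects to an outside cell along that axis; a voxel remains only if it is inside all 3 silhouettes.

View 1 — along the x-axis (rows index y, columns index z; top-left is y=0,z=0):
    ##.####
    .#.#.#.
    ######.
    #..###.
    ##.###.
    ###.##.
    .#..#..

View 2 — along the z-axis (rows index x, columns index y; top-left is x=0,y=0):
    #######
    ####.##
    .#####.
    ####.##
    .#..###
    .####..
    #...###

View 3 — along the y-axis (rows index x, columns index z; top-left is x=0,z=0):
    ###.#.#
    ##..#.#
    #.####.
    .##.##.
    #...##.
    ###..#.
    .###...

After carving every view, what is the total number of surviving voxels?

97 voxels

before carving: 343 voxels (7×7×7)
after view 1 [x-axis, 31 of 49 cells solid] → remaining = 217
after view 2 [z-axis, 36 of 49 cells solid] → remaining = 157
after view 3 [y-axis, 28 of 49 cells solid] → remaining = 97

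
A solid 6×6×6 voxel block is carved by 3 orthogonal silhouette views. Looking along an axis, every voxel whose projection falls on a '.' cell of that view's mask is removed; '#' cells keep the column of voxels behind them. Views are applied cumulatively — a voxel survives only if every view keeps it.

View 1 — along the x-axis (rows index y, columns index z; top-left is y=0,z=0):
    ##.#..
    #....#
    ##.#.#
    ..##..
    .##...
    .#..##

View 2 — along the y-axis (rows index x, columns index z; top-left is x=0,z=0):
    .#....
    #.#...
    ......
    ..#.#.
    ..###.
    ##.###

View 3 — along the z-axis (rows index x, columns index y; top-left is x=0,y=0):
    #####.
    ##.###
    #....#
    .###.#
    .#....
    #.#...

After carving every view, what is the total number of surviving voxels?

start: 6×6×6 = 216 voxels
  1. axis=0 (YZ plane), |mask|=16  ⇒  voxels=96
  2. axis=1 (XZ plane), |mask|=13  ⇒  voxels=32
  3. axis=2 (XY plane), |mask|=19  ⇒  voxels=16

|visual hull| = 16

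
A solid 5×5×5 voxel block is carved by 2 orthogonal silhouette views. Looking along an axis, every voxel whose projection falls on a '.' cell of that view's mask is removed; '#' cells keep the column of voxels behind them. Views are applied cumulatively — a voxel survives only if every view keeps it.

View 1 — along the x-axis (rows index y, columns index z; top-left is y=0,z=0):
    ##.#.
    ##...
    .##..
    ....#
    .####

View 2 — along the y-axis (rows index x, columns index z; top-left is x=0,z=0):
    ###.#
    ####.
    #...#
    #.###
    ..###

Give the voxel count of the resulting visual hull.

initial block: 5^3 = 125
carve view 1 (along x, YZ-mask fill 12/25): 60 voxels remain
carve view 2 (along y, XZ-mask fill 17/25): 38 voxels remain

voxel count = 38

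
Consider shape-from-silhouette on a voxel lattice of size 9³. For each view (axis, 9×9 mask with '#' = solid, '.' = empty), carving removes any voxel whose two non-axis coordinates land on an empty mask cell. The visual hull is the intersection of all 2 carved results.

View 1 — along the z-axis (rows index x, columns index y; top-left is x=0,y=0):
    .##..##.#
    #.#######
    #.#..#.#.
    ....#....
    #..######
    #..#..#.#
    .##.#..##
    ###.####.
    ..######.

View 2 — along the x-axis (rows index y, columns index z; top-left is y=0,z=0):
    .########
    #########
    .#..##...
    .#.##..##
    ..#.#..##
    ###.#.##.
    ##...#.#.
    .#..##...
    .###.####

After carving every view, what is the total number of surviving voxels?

start: 9×9×9 = 729 voxels
carve view 1 (along z, XY-mask fill 47/81): 423 voxels remain
carve view 2 (along x, YZ-mask fill 49/81): 242 voxels remain

remaining voxels: 242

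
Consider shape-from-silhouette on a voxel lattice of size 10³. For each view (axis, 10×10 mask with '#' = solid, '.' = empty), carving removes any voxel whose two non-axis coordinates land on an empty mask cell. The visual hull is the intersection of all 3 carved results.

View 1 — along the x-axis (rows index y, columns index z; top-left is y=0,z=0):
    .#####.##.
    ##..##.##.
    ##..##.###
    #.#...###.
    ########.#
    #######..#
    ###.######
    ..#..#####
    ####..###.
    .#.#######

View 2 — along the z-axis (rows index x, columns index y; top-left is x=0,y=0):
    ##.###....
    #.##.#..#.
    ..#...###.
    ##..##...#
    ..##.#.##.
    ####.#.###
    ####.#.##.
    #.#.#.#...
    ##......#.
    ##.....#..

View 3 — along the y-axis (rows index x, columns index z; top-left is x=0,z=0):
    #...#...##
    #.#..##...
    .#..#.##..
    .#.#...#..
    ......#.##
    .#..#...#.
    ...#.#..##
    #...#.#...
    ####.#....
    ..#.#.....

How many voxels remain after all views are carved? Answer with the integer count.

before carving: 1000 voxels (10×10×10)
[1] x-view keeps 72 columns → grid now 720
[2] z-view keeps 49 columns → grid now 340
[3] y-view keeps 35 columns → grid now 122

remaining voxels: 122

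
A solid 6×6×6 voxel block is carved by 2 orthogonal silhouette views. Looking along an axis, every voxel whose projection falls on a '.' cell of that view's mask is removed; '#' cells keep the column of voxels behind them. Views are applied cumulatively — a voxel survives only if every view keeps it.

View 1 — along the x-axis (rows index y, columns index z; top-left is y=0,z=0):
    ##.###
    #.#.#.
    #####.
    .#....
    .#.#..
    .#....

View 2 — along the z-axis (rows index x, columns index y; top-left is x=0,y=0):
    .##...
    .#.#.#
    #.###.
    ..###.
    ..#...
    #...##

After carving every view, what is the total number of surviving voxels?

remaining voxels: 47

initial block: 6^3 = 216
  1. axis=0 (YZ plane), |mask|=17  ⇒  voxels=102
  2. axis=2 (XY plane), |mask|=16  ⇒  voxels=47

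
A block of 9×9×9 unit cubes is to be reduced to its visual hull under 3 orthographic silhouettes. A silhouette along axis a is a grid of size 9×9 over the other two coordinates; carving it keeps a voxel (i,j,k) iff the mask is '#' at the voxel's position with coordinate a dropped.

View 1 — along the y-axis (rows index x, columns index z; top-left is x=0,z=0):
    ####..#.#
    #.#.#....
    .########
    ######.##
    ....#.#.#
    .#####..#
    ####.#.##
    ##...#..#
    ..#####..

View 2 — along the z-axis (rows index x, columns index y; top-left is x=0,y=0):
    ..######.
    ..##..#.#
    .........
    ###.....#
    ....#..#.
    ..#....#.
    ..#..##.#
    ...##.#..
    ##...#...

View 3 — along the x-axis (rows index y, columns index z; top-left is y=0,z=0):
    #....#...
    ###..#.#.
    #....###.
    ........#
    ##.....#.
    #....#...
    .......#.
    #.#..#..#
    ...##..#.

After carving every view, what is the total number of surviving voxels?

remaining voxels: 44

start: 9×9×9 = 729 voxels
  1. axis=1 (XZ plane), |mask|=50  ⇒  voxels=450
  2. axis=2 (XY plane), |mask|=28  ⇒  voxels=153
  3. axis=0 (YZ plane), |mask|=25  ⇒  voxels=44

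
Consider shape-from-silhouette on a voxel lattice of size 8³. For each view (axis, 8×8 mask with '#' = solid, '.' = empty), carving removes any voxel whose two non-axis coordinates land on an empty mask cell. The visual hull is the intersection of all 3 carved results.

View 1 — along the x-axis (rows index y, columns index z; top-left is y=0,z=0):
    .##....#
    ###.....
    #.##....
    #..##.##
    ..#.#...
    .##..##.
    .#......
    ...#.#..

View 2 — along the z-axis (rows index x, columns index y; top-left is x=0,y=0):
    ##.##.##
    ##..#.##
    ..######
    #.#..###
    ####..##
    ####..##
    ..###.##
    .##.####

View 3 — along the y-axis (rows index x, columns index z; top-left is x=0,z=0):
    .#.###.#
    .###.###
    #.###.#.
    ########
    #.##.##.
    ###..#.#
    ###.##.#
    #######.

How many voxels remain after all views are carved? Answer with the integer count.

voxel count = 91

full grid |V| = 512
carve view 1 (along x, YZ-mask fill 23/64): 184 voxels remain
carve view 2 (along z, XY-mask fill 45/64): 119 voxels remain
carve view 3 (along y, XZ-mask fill 47/64): 91 voxels remain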